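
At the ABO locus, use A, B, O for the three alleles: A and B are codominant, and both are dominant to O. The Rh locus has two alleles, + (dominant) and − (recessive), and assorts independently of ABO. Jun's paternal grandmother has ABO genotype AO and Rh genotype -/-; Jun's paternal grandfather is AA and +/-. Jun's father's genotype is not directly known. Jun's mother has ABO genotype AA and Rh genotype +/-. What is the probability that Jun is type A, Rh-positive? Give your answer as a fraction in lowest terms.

Jun's father's ABO genotype from AO × AA: 1/2 AA, 1/2 AO.
Crossing each possibility with the mother AA and summing P(type A): 1/2·1 + 1/2·1 = 1.
Similarly for Rh via the father's Rh distribution: P(Rh+) = 5/8.
Independent loci: 1 × 5/8 = 5/8.

5/8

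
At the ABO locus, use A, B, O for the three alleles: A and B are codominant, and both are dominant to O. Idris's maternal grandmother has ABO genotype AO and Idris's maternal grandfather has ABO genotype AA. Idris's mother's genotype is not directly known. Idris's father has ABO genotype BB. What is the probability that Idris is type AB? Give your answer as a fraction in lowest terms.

3/4

Idris's mother's ABO genotype from AO × AA: 1/2 AA, 1/2 AO.
Crossing each possibility with the father BB and summing P(type AB): 1/2·1 + 1/2·1/2 = 3/4.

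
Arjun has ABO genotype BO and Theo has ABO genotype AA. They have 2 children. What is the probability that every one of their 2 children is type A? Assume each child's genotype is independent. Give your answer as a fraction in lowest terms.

ABO cross BO × AA → 1/2 A, 1/2 AB.
So P(type A) = 1/2 per child.
All 2 independent: (1/2)^2 = 1/4.

1/4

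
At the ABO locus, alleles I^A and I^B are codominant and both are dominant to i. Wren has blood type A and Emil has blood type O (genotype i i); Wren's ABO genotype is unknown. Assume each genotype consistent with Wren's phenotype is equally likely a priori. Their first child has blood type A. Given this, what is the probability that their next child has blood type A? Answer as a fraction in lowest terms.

5/6

Possible genotypes: Wren ∈ {I^A I^A, I^A i}; Emil ∈ {i i}.
Weight each parental genotype pair by prior × P(type-A child):
  I^A I^A × i i: posterior weight 2/3; P(next child type A) = 1.
  I^A i × i i: posterior weight 1/3; P(next child type A) = 1/2.
Weighted sum = 5/6.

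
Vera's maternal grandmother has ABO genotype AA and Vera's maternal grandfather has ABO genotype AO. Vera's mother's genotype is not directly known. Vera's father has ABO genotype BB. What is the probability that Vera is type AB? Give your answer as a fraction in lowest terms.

3/4

Vera's mother's ABO genotype from AA × AO: 1/2 AA, 1/2 AO.
Crossing each possibility with the father BB and summing P(type AB): 1/2·1 + 1/2·1/2 = 3/4.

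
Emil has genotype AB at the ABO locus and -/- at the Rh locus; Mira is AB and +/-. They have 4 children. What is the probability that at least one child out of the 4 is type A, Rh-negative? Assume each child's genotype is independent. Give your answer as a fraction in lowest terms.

1695/4096

ABO cross AB × AB → 1/4 A, 1/4 B, 1/2 AB.
Rh cross -/- × +/- → 1/2 Rh+, 1/2 Rh-; so P(type A, Rh-negative) = 1/4 × 1/2 = 1/8 per child.
P(none) = (7/8)^4 = 2401/4096; P(at least one) = 1 − 2401/4096 = 1695/4096.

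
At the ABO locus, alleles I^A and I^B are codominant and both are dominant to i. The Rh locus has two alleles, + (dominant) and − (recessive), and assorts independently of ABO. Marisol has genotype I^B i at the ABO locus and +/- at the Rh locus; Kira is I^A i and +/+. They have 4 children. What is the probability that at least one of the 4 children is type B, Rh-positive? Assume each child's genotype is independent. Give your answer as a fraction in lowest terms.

175/256

ABO cross I^B i × I^A i → 1/4 O, 1/4 A, 1/4 B, 1/4 AB.
Rh cross +/- × +/+ → 1 Rh+; so P(type B, Rh-positive) = 1/4 × 1 = 1/4 per child.
P(none) = (3/4)^4 = 81/256; P(at least one) = 1 − 81/256 = 175/256.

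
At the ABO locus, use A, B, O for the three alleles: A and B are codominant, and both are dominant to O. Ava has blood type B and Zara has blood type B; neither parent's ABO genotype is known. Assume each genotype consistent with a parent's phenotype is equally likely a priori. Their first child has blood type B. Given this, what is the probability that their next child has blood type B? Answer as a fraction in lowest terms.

Possible genotypes: Ava ∈ {BB, BO}; Zara ∈ {BB, BO}.
Weight each parental genotype pair by prior × P(type-B child):
  BB × BB: posterior weight 4/15; P(next child type B) = 1.
  BB × BO: posterior weight 4/15; P(next child type B) = 1.
  BO × BB: posterior weight 4/15; P(next child type B) = 1.
  BO × BO: posterior weight 1/5; P(next child type B) = 3/4.
Weighted sum = 19/20.

19/20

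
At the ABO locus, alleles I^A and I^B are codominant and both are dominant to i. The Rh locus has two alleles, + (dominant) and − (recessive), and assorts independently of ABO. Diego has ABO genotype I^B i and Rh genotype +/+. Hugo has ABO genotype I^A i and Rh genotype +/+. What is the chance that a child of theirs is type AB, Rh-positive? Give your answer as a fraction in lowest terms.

1/4

ABO cross I^B i × I^A i → offspring phenotypes: 1/4 O, 1/4 A, 1/4 B, 1/4 AB.
Rh cross +/+ × +/+ → 1 Rh+.
Independent loci: P(type AB, Rh-positive) = 1/4 × 1 = 1/4.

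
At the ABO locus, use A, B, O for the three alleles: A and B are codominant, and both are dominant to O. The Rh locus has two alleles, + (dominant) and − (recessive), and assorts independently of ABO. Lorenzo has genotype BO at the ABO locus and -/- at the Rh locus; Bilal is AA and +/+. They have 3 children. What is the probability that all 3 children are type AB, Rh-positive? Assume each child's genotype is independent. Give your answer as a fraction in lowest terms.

1/8

ABO cross BO × AA → 1/2 A, 1/2 AB.
Rh cross -/- × +/+ → 1 Rh+; so P(type AB, Rh-positive) = 1/2 × 1 = 1/2 per child.
All 3 independent: (1/2)^3 = 1/8.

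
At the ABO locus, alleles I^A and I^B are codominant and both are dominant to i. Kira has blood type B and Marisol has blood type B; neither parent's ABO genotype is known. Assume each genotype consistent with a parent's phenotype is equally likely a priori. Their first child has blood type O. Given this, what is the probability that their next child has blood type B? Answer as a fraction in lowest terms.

3/4

Possible genotypes: Kira ∈ {I^B I^B, I^B i}; Marisol ∈ {I^B I^B, I^B i}.
Weight each parental genotype pair by prior × P(type-O child):
  I^B i × I^B i: posterior weight 1; P(next child type B) = 3/4.
Weighted sum = 3/4.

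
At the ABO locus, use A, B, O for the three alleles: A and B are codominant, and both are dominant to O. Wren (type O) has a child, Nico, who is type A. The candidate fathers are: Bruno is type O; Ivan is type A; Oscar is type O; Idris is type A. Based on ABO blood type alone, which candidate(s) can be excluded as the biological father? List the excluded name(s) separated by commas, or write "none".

A candidate is excluded only if no genotype consistent with his phenotype could produce a type A child with a type O mother.
Bruno (type O): no genotype consistent with that phenotype can produce a type-A child with a type-O mother.
Oscar (type O): no genotype consistent with that phenotype can produce a type-A child with a type-O mother.

Bruno, Oscar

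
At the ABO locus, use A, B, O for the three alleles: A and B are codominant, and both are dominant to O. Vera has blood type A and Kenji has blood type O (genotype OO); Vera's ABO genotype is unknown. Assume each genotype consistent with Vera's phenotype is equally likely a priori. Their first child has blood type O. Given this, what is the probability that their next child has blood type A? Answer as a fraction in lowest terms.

1/2

Possible genotypes: Vera ∈ {AA, AO}; Kenji ∈ {OO}.
Weight each parental genotype pair by prior × P(type-O child):
  AO × OO: posterior weight 1; P(next child type A) = 1/2.
Weighted sum = 1/2.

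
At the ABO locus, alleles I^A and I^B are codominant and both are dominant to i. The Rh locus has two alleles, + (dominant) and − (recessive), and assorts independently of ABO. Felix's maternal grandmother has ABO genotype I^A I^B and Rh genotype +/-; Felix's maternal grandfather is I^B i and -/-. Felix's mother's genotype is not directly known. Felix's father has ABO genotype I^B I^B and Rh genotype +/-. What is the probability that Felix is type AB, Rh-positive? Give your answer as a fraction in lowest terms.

5/32

Felix's mother's ABO genotype from I^A I^B × I^B i: 1/4 I^A I^B, 1/4 I^A i, 1/4 I^B I^B, 1/4 I^B i.
Crossing each possibility with the father I^B I^B and summing P(type AB): 1/4·1/2 + 1/4·1/2 + 1/4·0 + 1/4·0 = 1/4.
Similarly for Rh via the mother's Rh distribution: P(Rh+) = 5/8.
Independent loci: 1/4 × 5/8 = 5/32.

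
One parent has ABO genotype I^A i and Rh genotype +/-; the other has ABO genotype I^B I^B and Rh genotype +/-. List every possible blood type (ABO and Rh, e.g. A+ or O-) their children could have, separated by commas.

B+, B-, AB+, AB-

Gametes from I^A i × I^B I^B give offspring ABO genotypes I^A I^B, I^B i, i.e. phenotypes B, AB.
Rh cross +/- × +/- → phenotypes Rh+, Rh-.
Combining independently: B+, B-, AB+, AB-.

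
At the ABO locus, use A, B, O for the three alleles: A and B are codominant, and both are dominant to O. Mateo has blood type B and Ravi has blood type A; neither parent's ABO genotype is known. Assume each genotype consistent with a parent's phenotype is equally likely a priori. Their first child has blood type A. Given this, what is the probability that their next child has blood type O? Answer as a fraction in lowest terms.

Possible genotypes: Mateo ∈ {BB, BO}; Ravi ∈ {AA, AO}.
Weight each parental genotype pair by prior × P(type-A child):
  BO × AA: posterior weight 2/3; P(next child type O) = 0.
  BO × AO: posterior weight 1/3; P(next child type O) = 1/4.
Weighted sum = 1/12.

1/12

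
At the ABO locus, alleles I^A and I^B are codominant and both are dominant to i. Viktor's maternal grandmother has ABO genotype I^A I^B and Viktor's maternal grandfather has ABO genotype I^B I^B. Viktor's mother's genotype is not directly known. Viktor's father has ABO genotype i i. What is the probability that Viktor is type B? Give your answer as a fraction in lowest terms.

Viktor's mother's ABO genotype from I^A I^B × I^B I^B: 1/2 I^A I^B, 1/2 I^B I^B.
Crossing each possibility with the father i i and summing P(type B): 1/2·1/2 + 1/2·1 = 3/4.

3/4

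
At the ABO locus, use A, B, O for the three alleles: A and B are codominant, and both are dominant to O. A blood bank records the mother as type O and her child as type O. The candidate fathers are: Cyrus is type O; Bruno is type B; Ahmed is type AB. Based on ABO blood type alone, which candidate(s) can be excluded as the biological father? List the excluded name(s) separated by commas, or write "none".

A candidate is excluded only if no genotype consistent with his phenotype could produce a type O child with a type O mother.
Ahmed (type AB): no genotype consistent with that phenotype can produce a type-O child with a type-O mother.

Ahmed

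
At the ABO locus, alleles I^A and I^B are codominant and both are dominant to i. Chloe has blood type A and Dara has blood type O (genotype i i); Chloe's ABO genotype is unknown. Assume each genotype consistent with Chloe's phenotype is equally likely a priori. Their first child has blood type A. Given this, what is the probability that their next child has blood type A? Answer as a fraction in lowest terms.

5/6

Possible genotypes: Chloe ∈ {I^A I^A, I^A i}; Dara ∈ {i i}.
Weight each parental genotype pair by prior × P(type-A child):
  I^A I^A × i i: posterior weight 2/3; P(next child type A) = 1.
  I^A i × i i: posterior weight 1/3; P(next child type A) = 1/2.
Weighted sum = 5/6.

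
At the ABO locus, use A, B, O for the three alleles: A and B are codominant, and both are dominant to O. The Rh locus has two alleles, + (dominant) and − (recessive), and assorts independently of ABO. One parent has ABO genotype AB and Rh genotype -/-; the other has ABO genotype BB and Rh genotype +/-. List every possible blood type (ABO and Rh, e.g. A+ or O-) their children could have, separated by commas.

Gametes from AB × BB give offspring ABO genotypes AB, BB, i.e. phenotypes B, AB.
Rh cross -/- × +/- → phenotypes Rh+, Rh-.
Combining independently: B+, B-, AB+, AB-.

B+, B-, AB+, AB-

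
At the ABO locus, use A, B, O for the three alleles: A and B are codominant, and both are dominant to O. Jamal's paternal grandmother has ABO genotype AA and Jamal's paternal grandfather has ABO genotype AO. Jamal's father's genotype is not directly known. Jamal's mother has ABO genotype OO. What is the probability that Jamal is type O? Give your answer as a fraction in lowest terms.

Jamal's father's ABO genotype from AA × AO: 1/2 AA, 1/2 AO.
Crossing each possibility with the mother OO and summing P(type O): 1/2·0 + 1/2·1/2 = 1/4.

1/4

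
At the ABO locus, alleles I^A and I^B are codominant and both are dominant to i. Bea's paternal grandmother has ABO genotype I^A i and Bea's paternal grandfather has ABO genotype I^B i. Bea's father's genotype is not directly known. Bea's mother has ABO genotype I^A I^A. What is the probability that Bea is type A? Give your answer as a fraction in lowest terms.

Bea's father's ABO genotype from I^A i × I^B i: 1/4 I^A I^B, 1/4 I^A i, 1/4 I^B i, 1/4 i i.
Crossing each possibility with the mother I^A I^A and summing P(type A): 1/4·1/2 + 1/4·1 + 1/4·1/2 + 1/4·1 = 3/4.

3/4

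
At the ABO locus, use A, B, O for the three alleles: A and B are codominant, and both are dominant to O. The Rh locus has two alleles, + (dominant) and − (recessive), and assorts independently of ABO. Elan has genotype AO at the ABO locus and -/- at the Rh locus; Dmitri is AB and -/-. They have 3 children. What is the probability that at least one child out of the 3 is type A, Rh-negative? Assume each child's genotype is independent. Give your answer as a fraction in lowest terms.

ABO cross AO × AB → 1/2 A, 1/4 B, 1/4 AB.
Rh cross -/- × -/- → 1 Rh-; so P(type A, Rh-negative) = 1/2 × 1 = 1/2 per child.
P(none) = (1/2)^3 = 1/8; P(at least one) = 1 − 1/8 = 7/8.

7/8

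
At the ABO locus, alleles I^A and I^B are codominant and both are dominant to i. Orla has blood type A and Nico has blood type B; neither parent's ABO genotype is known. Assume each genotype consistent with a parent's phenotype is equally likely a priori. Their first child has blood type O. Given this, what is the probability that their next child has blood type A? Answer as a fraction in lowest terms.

1/4

Possible genotypes: Orla ∈ {I^A I^A, I^A i}; Nico ∈ {I^B I^B, I^B i}.
Weight each parental genotype pair by prior × P(type-O child):
  I^A i × I^B i: posterior weight 1; P(next child type A) = 1/4.
Weighted sum = 1/4.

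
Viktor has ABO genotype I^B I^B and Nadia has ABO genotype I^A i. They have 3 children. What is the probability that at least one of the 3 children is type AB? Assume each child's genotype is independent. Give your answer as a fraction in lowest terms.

7/8

ABO cross I^B I^B × I^A i → 1/2 B, 1/2 AB.
So P(type AB) = 1/2 per child.
P(none) = (1/2)^3 = 1/8; P(at least one) = 1 − 1/8 = 7/8.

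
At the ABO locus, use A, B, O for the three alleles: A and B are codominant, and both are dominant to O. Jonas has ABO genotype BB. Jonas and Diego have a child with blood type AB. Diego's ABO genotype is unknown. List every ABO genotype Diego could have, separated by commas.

AA, AB, AO

For each candidate genotype of Diego, check whether crossing it with BB can produce every observed child phenotype.
  AA → possible child types {AB} ✓
  AB → possible child types {B, AB} ✓
  AO → possible child types {B, AB} ✓
  BB → possible child types {B} ✗
  BO → possible child types {B} ✗
  OO → possible child types {B} ✗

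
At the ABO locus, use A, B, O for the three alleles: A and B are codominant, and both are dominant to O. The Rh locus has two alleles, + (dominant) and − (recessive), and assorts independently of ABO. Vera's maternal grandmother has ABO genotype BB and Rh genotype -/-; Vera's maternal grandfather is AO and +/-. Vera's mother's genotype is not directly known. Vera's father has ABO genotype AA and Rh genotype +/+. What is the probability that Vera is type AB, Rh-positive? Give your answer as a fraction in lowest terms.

1/2

Vera's mother's ABO genotype from BB × AO: 1/2 AB, 1/2 BO.
Crossing each possibility with the father AA and summing P(type AB): 1/2·1/2 + 1/2·1/2 = 1/2.
Similarly for Rh via the mother's Rh distribution: P(Rh+) = 1.
Independent loci: 1/2 × 1 = 1/2.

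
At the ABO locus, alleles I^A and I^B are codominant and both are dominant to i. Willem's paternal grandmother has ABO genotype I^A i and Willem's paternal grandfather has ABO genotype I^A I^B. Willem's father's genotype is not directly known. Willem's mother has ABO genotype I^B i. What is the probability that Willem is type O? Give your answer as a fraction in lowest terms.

1/8

Willem's father's ABO genotype from I^A i × I^A I^B: 1/4 I^A I^A, 1/4 I^A I^B, 1/4 I^A i, 1/4 I^B i.
Crossing each possibility with the mother I^B i and summing P(type O): 1/4·0 + 1/4·0 + 1/4·1/4 + 1/4·1/4 = 1/8.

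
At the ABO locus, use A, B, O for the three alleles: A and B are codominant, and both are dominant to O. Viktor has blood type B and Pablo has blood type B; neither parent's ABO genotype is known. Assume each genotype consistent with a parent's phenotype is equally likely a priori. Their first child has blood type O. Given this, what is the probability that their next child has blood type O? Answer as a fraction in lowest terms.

1/4

Possible genotypes: Viktor ∈ {BB, BO}; Pablo ∈ {BB, BO}.
Weight each parental genotype pair by prior × P(type-O child):
  BO × BO: posterior weight 1; P(next child type O) = 1/4.
Weighted sum = 1/4.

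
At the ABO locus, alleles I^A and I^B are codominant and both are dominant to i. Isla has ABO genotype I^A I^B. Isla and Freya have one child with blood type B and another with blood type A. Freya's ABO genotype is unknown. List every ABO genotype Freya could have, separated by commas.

For each candidate genotype of Freya, check whether crossing it with I^A I^B can produce every observed child phenotype.
  I^A I^A → possible child types {A, AB} ✗
  I^A I^B → possible child types {A, B, AB} ✓
  I^A i → possible child types {A, B, AB} ✓
  I^B I^B → possible child types {B, AB} ✗
  I^B i → possible child types {A, B, AB} ✓
  i i → possible child types {A, B} ✓

I^A I^B, I^A i, I^B i, i i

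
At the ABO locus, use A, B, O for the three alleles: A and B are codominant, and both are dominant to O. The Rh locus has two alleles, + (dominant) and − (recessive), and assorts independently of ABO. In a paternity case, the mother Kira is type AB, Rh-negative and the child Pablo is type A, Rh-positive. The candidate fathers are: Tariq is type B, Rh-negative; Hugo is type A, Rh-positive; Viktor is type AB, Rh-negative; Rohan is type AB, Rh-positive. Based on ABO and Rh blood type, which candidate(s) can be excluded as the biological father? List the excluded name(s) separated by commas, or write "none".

Tariq, Viktor

A candidate is excluded only if no genotype consistent with his phenotype could produce a type A, Rh-positive child with a type AB, Rh-negative mother.
Tariq (type B, Rh-): no genotype consistent with that phenotype can produce a type-A Rh+ child with a type-AB mother.
Viktor (type AB, Rh-): no genotype consistent with that phenotype can produce a type-A Rh+ child with a type-AB mother.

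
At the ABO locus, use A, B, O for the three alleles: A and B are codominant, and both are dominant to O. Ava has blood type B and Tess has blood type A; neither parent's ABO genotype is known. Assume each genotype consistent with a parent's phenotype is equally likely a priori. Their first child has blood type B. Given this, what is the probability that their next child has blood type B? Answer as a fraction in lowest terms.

5/12

Possible genotypes: Ava ∈ {BB, BO}; Tess ∈ {AA, AO}.
Weight each parental genotype pair by prior × P(type-B child):
  BB × AO: posterior weight 2/3; P(next child type B) = 1/2.
  BO × AO: posterior weight 1/3; P(next child type B) = 1/4.
Weighted sum = 5/12.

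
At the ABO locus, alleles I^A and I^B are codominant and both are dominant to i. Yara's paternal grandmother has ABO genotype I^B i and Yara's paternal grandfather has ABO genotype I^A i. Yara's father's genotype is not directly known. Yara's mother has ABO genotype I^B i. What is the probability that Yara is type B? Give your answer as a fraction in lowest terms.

Yara's father's ABO genotype from I^B i × I^A i: 1/4 I^A I^B, 1/4 I^A i, 1/4 I^B i, 1/4 i i.
Crossing each possibility with the mother I^B i and summing P(type B): 1/4·1/2 + 1/4·1/4 + 1/4·3/4 + 1/4·1/2 = 1/2.

1/2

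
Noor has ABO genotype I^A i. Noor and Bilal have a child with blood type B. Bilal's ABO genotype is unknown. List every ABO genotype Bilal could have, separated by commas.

For each candidate genotype of Bilal, check whether crossing it with I^A i can produce every observed child phenotype.
  I^A I^A → possible child types {A} ✗
  I^A I^B → possible child types {A, B, AB} ✓
  I^A i → possible child types {O, A} ✗
  I^B I^B → possible child types {B, AB} ✓
  I^B i → possible child types {O, A, B, AB} ✓
  i i → possible child types {O, A} ✗

I^A I^B, I^B I^B, I^B i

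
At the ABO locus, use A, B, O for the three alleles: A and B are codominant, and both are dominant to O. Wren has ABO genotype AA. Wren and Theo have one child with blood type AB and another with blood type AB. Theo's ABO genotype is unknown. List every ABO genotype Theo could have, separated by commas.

For each candidate genotype of Theo, check whether crossing it with AA can produce every observed child phenotype.
  AA → possible child types {A} ✗
  AB → possible child types {A, AB} ✓
  AO → possible child types {A} ✗
  BB → possible child types {AB} ✓
  BO → possible child types {A, AB} ✓
  OO → possible child types {A} ✗

AB, BB, BO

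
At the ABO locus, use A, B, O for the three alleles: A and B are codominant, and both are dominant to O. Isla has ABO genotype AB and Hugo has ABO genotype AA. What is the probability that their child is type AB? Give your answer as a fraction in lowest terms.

ABO cross AB × AA → offspring phenotypes: 1/2 A, 1/2 AB.
So P(type AB) = 1/2.

1/2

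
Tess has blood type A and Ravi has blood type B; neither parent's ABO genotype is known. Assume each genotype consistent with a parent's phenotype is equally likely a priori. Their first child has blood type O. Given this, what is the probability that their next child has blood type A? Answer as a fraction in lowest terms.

Possible genotypes: Tess ∈ {I^A I^A, I^A i}; Ravi ∈ {I^B I^B, I^B i}.
Weight each parental genotype pair by prior × P(type-O child):
  I^A i × I^B i: posterior weight 1; P(next child type A) = 1/4.
Weighted sum = 1/4.

1/4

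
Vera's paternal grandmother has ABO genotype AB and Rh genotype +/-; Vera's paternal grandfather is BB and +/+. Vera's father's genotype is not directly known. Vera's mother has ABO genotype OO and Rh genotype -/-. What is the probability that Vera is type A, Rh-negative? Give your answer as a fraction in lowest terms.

1/16

Vera's father's ABO genotype from AB × BB: 1/2 AB, 1/2 BB.
Crossing each possibility with the mother OO and summing P(type A): 1/2·1/2 + 1/2·0 = 1/4.
Similarly for Rh via the father's Rh distribution: P(Rh-) = 1/4.
Independent loci: 1/4 × 1/4 = 1/16.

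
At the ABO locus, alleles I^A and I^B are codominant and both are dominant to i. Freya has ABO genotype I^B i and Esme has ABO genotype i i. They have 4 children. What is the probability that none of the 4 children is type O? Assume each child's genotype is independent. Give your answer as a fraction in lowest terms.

1/16

ABO cross I^B i × i i → 1/2 O, 1/2 B.
So P(type O) = 1/2 per child.
P(not type O) = 1/2 for one child; (1/2)^4 = 1/16.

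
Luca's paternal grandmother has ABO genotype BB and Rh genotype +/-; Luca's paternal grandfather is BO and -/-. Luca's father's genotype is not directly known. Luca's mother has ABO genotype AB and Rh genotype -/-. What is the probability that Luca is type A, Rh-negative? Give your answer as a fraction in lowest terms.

3/32

Luca's father's ABO genotype from BB × BO: 1/2 BB, 1/2 BO.
Crossing each possibility with the mother AB and summing P(type A): 1/2·0 + 1/2·1/4 = 1/8.
Similarly for Rh via the father's Rh distribution: P(Rh-) = 3/4.
Independent loci: 1/8 × 3/4 = 3/32.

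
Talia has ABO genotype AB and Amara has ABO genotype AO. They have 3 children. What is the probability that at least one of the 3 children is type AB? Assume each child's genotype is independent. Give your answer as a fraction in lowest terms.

ABO cross AB × AO → 1/2 A, 1/4 B, 1/4 AB.
So P(type AB) = 1/4 per child.
P(none) = (3/4)^3 = 27/64; P(at least one) = 1 − 27/64 = 37/64.

37/64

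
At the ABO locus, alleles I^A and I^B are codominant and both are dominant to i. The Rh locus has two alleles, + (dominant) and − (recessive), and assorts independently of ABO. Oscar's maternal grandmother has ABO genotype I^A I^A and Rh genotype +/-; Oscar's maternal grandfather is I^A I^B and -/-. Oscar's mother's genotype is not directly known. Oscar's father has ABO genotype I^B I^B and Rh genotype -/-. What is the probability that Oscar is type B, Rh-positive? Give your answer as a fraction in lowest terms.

1/16

Oscar's mother's ABO genotype from I^A I^A × I^A I^B: 1/2 I^A I^A, 1/2 I^A I^B.
Crossing each possibility with the father I^B I^B and summing P(type B): 1/2·0 + 1/2·1/2 = 1/4.
Similarly for Rh via the mother's Rh distribution: P(Rh+) = 1/4.
Independent loci: 1/4 × 1/4 = 1/16.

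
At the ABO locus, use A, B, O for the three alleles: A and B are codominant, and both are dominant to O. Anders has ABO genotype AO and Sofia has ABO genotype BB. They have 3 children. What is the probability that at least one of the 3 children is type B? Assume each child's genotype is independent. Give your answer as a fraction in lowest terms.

7/8

ABO cross AO × BB → 1/2 B, 1/2 AB.
So P(type B) = 1/2 per child.
P(none) = (1/2)^3 = 1/8; P(at least one) = 1 − 1/8 = 7/8.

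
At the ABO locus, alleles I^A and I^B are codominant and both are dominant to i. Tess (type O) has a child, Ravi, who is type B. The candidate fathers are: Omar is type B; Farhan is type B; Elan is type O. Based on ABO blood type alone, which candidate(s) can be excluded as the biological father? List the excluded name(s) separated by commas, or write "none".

Elan

A candidate is excluded only if no genotype consistent with his phenotype could produce a type B child with a type O mother.
Elan (type O): no genotype consistent with that phenotype can produce a type-B child with a type-O mother.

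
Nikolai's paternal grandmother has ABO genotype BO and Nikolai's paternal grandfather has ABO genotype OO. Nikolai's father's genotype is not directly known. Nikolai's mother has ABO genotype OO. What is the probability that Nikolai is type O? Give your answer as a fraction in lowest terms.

Nikolai's father's ABO genotype from BO × OO: 1/2 BO, 1/2 OO.
Crossing each possibility with the mother OO and summing P(type O): 1/2·1/2 + 1/2·1 = 3/4.

3/4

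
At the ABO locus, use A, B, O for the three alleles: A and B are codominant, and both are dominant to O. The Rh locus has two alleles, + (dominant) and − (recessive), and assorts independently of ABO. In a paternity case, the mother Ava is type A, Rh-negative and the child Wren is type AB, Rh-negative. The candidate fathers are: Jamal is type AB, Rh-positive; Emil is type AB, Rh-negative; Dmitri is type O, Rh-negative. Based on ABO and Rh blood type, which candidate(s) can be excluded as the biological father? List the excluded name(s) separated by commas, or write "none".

A candidate is excluded only if no genotype consistent with his phenotype could produce a type AB, Rh-negative child with a type A, Rh-negative mother.
Dmitri (type O, Rh-): no genotype consistent with that phenotype can produce a type-AB Rh- child with a type-A mother.

Dmitri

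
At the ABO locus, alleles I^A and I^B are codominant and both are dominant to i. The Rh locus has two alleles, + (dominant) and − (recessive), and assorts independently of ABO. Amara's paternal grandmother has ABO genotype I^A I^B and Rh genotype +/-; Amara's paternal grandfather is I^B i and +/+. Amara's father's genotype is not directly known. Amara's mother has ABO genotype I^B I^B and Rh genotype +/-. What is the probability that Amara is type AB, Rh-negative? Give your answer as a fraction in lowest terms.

1/32

Amara's father's ABO genotype from I^A I^B × I^B i: 1/4 I^A I^B, 1/4 I^A i, 1/4 I^B I^B, 1/4 I^B i.
Crossing each possibility with the mother I^B I^B and summing P(type AB): 1/4·1/2 + 1/4·1/2 + 1/4·0 + 1/4·0 = 1/4.
Similarly for Rh via the father's Rh distribution: P(Rh-) = 1/8.
Independent loci: 1/4 × 1/8 = 1/32.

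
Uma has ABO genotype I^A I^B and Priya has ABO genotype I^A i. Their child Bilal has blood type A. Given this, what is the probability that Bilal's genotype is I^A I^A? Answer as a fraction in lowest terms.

1/2

Cross I^A I^B × I^A i → 1/4 I^A I^A, 1/4 I^A I^B, 1/4 I^A i, 1/4 I^B i.
Type-A genotypes among offspring: I^A I^A (1/4), I^A i (1/4); total 1/2.
P(I^A I^A | type A) = (1/4) / (1/2) = 1/2.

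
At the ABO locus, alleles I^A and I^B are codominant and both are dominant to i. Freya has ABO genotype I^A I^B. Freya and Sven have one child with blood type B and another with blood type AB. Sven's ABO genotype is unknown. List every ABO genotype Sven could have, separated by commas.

I^A I^B, I^A i, I^B I^B, I^B i

For each candidate genotype of Sven, check whether crossing it with I^A I^B can produce every observed child phenotype.
  I^A I^A → possible child types {A, AB} ✗
  I^A I^B → possible child types {A, B, AB} ✓
  I^A i → possible child types {A, B, AB} ✓
  I^B I^B → possible child types {B, AB} ✓
  I^B i → possible child types {A, B, AB} ✓
  i i → possible child types {A, B} ✗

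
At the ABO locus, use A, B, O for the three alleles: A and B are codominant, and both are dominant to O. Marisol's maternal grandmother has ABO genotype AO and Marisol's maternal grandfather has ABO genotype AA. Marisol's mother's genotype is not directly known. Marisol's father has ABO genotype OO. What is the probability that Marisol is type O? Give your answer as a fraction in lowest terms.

1/4

Marisol's mother's ABO genotype from AO × AA: 1/2 AA, 1/2 AO.
Crossing each possibility with the father OO and summing P(type O): 1/2·0 + 1/2·1/2 = 1/4.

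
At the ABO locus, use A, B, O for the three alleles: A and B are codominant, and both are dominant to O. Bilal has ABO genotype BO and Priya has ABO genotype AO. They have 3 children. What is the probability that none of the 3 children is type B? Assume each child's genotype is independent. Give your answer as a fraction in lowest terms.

ABO cross BO × AO → 1/4 O, 1/4 A, 1/4 B, 1/4 AB.
So P(type B) = 1/4 per child.
P(not type B) = 3/4 for one child; (3/4)^3 = 27/64.

27/64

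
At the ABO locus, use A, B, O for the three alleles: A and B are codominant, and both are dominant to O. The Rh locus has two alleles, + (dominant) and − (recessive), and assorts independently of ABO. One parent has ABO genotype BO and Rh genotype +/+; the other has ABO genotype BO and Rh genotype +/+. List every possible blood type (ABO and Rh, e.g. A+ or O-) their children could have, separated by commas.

O+, B+

Gametes from BO × BO give offspring ABO genotypes BB, BO, OO, i.e. phenotypes O, B.
Rh cross +/+ × +/+ → phenotypes Rh+.
Combining independently: O+, B+.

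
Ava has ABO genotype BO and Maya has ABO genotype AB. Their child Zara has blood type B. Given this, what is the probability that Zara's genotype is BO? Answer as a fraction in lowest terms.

1/2

Cross BO × AB → 1/4 AB, 1/4 AO, 1/4 BB, 1/4 BO.
Type-B genotypes among offspring: BB (1/4), BO (1/4); total 1/2.
P(BO | type B) = (1/4) / (1/2) = 1/2.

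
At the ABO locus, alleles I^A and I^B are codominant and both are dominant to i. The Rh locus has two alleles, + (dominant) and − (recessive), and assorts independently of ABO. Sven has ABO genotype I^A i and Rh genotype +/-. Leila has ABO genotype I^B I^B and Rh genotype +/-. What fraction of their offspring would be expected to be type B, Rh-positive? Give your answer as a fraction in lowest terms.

3/8

ABO cross I^A i × I^B I^B → offspring phenotypes: 1/2 B, 1/2 AB.
Rh cross +/- × +/- → 3/4 Rh+, 1/4 Rh-.
Independent loci: P(type B, Rh-positive) = 1/2 × 3/4 = 3/8.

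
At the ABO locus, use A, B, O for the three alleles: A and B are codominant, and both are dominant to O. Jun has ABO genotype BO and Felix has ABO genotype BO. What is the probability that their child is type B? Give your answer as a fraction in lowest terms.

ABO cross BO × BO → offspring phenotypes: 1/4 O, 3/4 B.
So P(type B) = 3/4.

3/4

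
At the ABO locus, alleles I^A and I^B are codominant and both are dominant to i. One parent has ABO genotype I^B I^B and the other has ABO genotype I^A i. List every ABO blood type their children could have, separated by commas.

Gametes from I^B I^B × I^A i give offspring ABO genotypes I^A I^B, I^B i, i.e. phenotypes B, AB.

B, AB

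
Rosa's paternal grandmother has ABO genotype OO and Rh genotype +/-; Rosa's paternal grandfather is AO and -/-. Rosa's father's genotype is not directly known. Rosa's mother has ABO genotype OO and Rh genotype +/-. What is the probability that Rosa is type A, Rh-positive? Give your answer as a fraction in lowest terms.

Rosa's father's ABO genotype from OO × AO: 1/2 AO, 1/2 OO.
Crossing each possibility with the mother OO and summing P(type A): 1/2·1/2 + 1/2·0 = 1/4.
Similarly for Rh via the father's Rh distribution: P(Rh+) = 5/8.
Independent loci: 1/4 × 5/8 = 5/32.

5/32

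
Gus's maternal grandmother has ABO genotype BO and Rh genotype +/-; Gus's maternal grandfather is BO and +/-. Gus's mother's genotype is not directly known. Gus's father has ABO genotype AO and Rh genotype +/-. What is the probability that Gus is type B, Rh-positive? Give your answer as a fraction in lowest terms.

3/16

Gus's mother's ABO genotype from BO × BO: 1/4 BB, 1/2 BO, 1/4 OO.
Crossing each possibility with the father AO and summing P(type B): 1/4·1/2 + 1/2·1/4 + 1/4·0 = 1/4.
Similarly for Rh via the mother's Rh distribution: P(Rh+) = 3/4.
Independent loci: 1/4 × 3/4 = 3/16.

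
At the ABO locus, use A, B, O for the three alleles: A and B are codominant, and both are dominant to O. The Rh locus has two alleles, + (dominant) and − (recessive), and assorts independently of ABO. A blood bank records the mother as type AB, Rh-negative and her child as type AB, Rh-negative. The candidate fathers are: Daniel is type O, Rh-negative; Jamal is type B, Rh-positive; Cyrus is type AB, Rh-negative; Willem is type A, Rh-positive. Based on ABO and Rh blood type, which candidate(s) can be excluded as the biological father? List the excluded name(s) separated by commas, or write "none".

Daniel

A candidate is excluded only if no genotype consistent with his phenotype could produce a type AB, Rh-negative child with a type AB, Rh-negative mother.
Daniel (type O, Rh-): no genotype consistent with that phenotype can produce a type-AB Rh- child with a type-AB mother.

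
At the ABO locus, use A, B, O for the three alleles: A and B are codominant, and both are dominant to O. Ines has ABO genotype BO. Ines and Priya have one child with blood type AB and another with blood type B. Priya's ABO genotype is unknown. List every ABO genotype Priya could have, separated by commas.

For each candidate genotype of Priya, check whether crossing it with BO can produce every observed child phenotype.
  AA → possible child types {A, AB} ✗
  AB → possible child types {A, B, AB} ✓
  AO → possible child types {O, A, B, AB} ✓
  BB → possible child types {B} ✗
  BO → possible child types {O, B} ✗
  OO → possible child types {O, B} ✗

AB, AO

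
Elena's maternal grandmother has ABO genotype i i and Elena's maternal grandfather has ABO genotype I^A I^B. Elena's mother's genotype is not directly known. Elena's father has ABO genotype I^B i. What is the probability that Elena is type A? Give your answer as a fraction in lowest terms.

1/8

Elena's mother's ABO genotype from i i × I^A I^B: 1/2 I^A i, 1/2 I^B i.
Crossing each possibility with the father I^B i and summing P(type A): 1/2·1/4 + 1/2·0 = 1/8.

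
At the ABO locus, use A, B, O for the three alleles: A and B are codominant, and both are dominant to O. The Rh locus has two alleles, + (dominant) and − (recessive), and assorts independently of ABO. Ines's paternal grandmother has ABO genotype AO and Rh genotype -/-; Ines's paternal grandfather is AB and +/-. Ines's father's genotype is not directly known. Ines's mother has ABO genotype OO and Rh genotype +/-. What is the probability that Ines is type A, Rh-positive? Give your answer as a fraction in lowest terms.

Ines's father's ABO genotype from AO × AB: 1/4 AA, 1/4 AB, 1/4 AO, 1/4 BO.
Crossing each possibility with the mother OO and summing P(type A): 1/4·1 + 1/4·1/2 + 1/4·1/2 + 1/4·0 = 1/2.
Similarly for Rh via the father's Rh distribution: P(Rh+) = 5/8.
Independent loci: 1/2 × 5/8 = 5/16.

5/16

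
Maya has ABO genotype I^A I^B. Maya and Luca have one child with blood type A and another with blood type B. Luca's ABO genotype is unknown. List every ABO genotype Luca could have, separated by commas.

For each candidate genotype of Luca, check whether crossing it with I^A I^B can produce every observed child phenotype.
  I^A I^A → possible child types {A, AB} ✗
  I^A I^B → possible child types {A, B, AB} ✓
  I^A i → possible child types {A, B, AB} ✓
  I^B I^B → possible child types {B, AB} ✗
  I^B i → possible child types {A, B, AB} ✓
  i i → possible child types {A, B} ✓

I^A I^B, I^A i, I^B i, i i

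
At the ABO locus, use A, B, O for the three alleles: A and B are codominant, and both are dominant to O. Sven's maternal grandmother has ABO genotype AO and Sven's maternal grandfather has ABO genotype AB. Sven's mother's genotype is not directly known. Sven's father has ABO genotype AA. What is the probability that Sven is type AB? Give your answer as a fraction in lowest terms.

1/4

Sven's mother's ABO genotype from AO × AB: 1/4 AA, 1/4 AB, 1/4 AO, 1/4 BO.
Crossing each possibility with the father AA and summing P(type AB): 1/4·0 + 1/4·1/2 + 1/4·0 + 1/4·1/2 = 1/4.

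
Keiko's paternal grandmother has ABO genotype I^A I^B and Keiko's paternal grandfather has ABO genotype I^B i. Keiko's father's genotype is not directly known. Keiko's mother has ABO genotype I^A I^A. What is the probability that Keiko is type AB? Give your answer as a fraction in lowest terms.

Keiko's father's ABO genotype from I^A I^B × I^B i: 1/4 I^A I^B, 1/4 I^A i, 1/4 I^B I^B, 1/4 I^B i.
Crossing each possibility with the mother I^A I^A and summing P(type AB): 1/4·1/2 + 1/4·0 + 1/4·1 + 1/4·1/2 = 1/2.

1/2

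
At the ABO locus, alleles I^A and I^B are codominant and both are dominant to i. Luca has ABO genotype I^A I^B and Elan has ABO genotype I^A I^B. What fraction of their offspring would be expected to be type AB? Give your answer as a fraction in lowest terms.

ABO cross I^A I^B × I^A I^B → offspring phenotypes: 1/4 A, 1/4 B, 1/2 AB.
So P(type AB) = 1/2.

1/2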